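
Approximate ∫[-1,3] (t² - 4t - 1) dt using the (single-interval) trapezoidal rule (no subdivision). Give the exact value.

0

T = (b−a)/2 · [f(-1) + f(3)] = 2·[4 + (-4)] = 0.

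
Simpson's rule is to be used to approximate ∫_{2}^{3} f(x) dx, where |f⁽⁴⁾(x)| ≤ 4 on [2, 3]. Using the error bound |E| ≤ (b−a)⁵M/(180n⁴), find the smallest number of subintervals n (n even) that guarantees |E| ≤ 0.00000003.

30

Need 4/(180n⁴) ≤ 0.00000003.
n⁴ ≥ 4/(180·0.00000003) = 740741 ⇒ n ≥ 29.3371, so the smallest even n is 30. (n must be even for Simpson's rule.)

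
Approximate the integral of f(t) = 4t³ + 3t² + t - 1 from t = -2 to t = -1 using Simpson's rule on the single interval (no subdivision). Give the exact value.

-10.5

S = (b−a)/6 · [f(-2) + 4f(-1.5) + f(-1)] = 0.166667·[(-23) + 4·(-9.25) + (-3)] = -10.5.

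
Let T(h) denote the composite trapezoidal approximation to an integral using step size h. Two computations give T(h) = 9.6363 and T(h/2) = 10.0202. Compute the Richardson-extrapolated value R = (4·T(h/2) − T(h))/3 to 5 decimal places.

R = (4·T(h/2) − T(h)) / 3 = (4·10.0202 − 9.6363)/3 = (30.4445)/3 = 10.14817.

10.14817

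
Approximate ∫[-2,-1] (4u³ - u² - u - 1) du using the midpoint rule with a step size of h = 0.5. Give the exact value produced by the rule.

h = (-1 − (-2))/2 = 0.5.
Midpoints m₁,…,m₂ = -1.75, -1.25.
f(m₁)=-23.75, f(m₂)=-9.125.
h·[f(m₁) + f(m₂)] = 0.5·(-32.875) = -16.4375.

-16.4375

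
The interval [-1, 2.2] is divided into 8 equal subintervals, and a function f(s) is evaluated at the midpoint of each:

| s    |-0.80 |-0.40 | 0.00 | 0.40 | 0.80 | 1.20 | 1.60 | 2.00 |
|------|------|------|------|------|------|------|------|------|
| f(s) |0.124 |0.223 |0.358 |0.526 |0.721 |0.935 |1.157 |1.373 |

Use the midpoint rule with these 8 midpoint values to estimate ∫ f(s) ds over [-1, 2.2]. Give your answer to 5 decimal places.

2.16680

h = 0.4, n = 8.
h·[y(m₁) + y(m₂) + y(m₃) + y(m₄) + y(m₅) + y(m₆) + y(m₇) + y(m₈)] = 0.4·(5.417) = 2.16680.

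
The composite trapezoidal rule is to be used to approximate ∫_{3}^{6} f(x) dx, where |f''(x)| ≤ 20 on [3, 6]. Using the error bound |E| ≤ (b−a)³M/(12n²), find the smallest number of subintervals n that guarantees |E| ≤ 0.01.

68

Need 540/(12n²) ≤ 0.01.
n² ≥ 540/(12·0.01) = 4500 ⇒ n ≥ 67.0820, so the smallest n is 68.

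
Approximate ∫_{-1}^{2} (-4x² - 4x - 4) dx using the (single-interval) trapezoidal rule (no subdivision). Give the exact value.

-48

T = (b−a)/2 · [f(-1) + f(2)] = 1.5·[(-4) + (-28)] = -48.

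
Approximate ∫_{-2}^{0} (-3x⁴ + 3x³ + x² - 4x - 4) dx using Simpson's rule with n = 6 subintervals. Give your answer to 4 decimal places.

h = (0 − (-2))/6 = 0.333333.
Nodes x₀,…,x₆ = -2, -1.666667, -1.333333, -1, -0.666667, -0.333333, 0.
f(x) = -3x⁴ + 3x³ + x² - 4x - 4: f₀=-64, f₁=-31.592593, f₂=-13.481481, f₃=-5, f₄=-2.370370, f₅=-2.703704, f₆=-4.
(h/3)·[f₀ + 4f₁ + 2f₂ + 4f₃ + 2f₄ + 4f₅ + f₆] = 0.111111·(-256.888889) = -28.5432.

-28.5432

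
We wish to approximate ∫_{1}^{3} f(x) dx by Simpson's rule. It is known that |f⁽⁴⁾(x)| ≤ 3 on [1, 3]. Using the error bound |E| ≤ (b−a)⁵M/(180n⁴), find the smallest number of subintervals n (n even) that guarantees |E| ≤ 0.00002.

14

Need 96/(180n⁴) ≤ 0.00002.
n⁴ ≥ 96/(180·0.00002) = 26666.7 ⇒ n ≥ 12.7789, so the smallest even n is 14. (n must be even for Simpson's rule.)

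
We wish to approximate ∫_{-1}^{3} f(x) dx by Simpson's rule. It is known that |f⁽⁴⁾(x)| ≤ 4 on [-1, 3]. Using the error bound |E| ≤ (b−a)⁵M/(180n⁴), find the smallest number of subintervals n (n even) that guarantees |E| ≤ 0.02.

6

Need 4096/(180n⁴) ≤ 0.02.
n⁴ ≥ 4096/(180·0.02) = 1137.78 ⇒ n ≥ 5.8078, so the smallest even n is 6. (n must be even for Simpson's rule.)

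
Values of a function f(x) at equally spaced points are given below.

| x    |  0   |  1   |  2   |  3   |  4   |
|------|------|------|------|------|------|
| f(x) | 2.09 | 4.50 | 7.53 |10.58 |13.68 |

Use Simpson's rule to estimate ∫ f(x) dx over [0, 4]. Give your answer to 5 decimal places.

30.38333

h = 1, n = 4.
(h/3)·[y₀ + 4y₁ + 2y₂ + 4y₃ + y₄] = 0.333333·(91.15) = 30.38333.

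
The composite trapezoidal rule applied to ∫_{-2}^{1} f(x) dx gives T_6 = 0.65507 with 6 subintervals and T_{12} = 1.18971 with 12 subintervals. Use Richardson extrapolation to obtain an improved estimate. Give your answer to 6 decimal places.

1.367923

R = (4·T_{12} − T_6) / 3 = (4·1.18971 − 0.65507)/3 = (4.10377)/3 = 1.367923.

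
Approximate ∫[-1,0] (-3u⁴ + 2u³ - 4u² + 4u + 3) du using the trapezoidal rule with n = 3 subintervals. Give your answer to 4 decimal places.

-1.6728

h = (0 − (-1))/3 = 0.333333.
Nodes u₀,…,u₃ = -1, -0.666667, -0.333333, 0.
f(u) = -3u⁴ + 2u³ - 4u² + 4u + 3: f₀=-10, f₁=-2.629630, f₂=1.111111, f₃=3.
(h/2)·[f₀ + 2f₁ + 2f₂ + f₃] = 0.166667·(-10.037037) = -1.6728.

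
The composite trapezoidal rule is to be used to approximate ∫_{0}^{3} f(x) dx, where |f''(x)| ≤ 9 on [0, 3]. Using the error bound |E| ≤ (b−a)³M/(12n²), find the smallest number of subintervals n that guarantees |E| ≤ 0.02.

Need 243/(12n²) ≤ 0.02.
n² ≥ 243/(12·0.02) = 1012.5 ⇒ n ≥ 31.8198, so the smallest n is 32.

32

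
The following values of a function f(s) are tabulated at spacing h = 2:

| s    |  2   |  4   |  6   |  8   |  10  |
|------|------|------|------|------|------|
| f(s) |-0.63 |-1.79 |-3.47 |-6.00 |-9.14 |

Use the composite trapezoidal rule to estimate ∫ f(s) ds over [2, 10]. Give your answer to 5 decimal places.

-32.29000

h = 2, n = 4.
(h/2)·[y₀ + 2y₁ + 2y₂ + 2y₃ + y₄] = 1·(-32.29) = -32.29000.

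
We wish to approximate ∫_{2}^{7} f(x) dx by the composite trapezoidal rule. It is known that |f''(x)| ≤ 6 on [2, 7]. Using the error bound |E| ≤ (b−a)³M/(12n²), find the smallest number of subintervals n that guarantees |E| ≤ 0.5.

12

Need 750/(12n²) ≤ 0.5.
n² ≥ 750/(12·0.5) = 125 ⇒ n ≥ 11.1803, so the smallest n is 12.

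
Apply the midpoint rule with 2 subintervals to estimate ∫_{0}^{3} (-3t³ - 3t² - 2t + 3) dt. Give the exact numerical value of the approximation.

-78.46875

h = (3 − 0)/2 = 1.5.
Midpoints m₁,…,m₂ = 0.75, 2.25.
f(m₁)=-1.453125, f(m₂)=-50.859375.
h·[f(m₁) + f(m₂)] = 1.5·(-52.3125) = -78.46875.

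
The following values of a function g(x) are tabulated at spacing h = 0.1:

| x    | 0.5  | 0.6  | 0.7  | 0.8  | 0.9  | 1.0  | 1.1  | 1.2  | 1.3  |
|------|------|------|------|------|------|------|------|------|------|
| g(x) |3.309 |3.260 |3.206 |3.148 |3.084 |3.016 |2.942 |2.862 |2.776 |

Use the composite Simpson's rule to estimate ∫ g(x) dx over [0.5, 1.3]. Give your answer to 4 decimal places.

2.4564

h = 0.1, n = 8.
(h/3)·[y₀ + 4y₁ + 2y₂ + 4y₃ + 2y₄ + 4y₅ + 2y₆ + 4y₇ + y₈] = 0.033333·(73.693) = 2.4564.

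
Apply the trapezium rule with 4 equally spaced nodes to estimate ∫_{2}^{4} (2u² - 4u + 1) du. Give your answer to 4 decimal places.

h = (4 − 2)/3 = 0.666667.
Nodes u₀,…,u₃ = 2, 2.666667, 3.333333, 4.
f(u) = 2u² - 4u + 1: f₀=1, f₁=4.555556, f₂=9.888889, f₃=17.
(h/2)·[f₀ + 2f₁ + 2f₂ + f₃] = 0.333333·(46.888889) = 15.6296.

15.6296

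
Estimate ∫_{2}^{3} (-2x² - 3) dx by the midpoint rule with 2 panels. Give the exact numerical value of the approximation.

h = (3 − 2)/2 = 0.5.
Midpoints m₁,…,m₂ = 2.25, 2.75.
f(m₁)=-13.125, f(m₂)=-18.125.
h·[f(m₁) + f(m₂)] = 0.5·(-31.25) = -15.625.

-15.625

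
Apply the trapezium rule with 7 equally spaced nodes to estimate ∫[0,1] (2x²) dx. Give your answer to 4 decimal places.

h = (1 − 0)/6 = 0.166667.
Nodes x₀,…,x₆ = 0, 0.166667, 0.333333, 0.5, 0.666667, 0.833333, 1.
f(x) = 2x²: f₀=0, f₁=0.055556, f₂=0.222222, f₃=0.5, f₄=0.888889, f₅=1.388889, f₆=2.
(h/2)·[f₀ + 2f₁ + 2f₂ + 2f₃ + 2f₄ + 2f₅ + f₆] = 0.083333·(8.111111) = 0.6759.

0.6759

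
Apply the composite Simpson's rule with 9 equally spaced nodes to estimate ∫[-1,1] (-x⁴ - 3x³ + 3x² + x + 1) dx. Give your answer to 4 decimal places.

h = (1 − (-1))/8 = 0.25.
Nodes x₀,…,x₈ = -1, -0.75, -0.5, -0.25, 0, 0.25, 0.5, 0.75, 1.
f(x) = -x⁴ - 3x³ + 3x² + x + 1: f₀=5, f₁=2.88671875, f₂=1.5625, f₃=0.98046875, f₄=1, f₅=1.38671875, f₆=1.8125, f₇=1.85546875, f₈=1.
(h/3)·[f₀ + 4f₁ + 2f₂ + 4f₃ + 2f₄ + 4f₅ + 2f₆ + 4f₇ + f₈] = 0.083333·(43.1875) = 3.5990.

3.5990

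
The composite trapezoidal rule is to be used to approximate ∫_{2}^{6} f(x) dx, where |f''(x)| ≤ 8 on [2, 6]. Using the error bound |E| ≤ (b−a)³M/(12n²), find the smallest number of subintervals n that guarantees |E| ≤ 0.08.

Need 512/(12n²) ≤ 0.08.
n² ≥ 512/(12·0.08) = 533.333 ⇒ n ≥ 23.0940, so the smallest n is 24.

24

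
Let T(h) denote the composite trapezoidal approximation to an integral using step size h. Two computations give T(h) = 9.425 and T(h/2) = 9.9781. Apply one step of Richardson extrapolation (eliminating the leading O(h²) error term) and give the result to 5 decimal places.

10.16247

R = (4·T(h/2) − T(h)) / 3 = (4·9.9781 − 9.425)/3 = (30.4874)/3 = 10.16247.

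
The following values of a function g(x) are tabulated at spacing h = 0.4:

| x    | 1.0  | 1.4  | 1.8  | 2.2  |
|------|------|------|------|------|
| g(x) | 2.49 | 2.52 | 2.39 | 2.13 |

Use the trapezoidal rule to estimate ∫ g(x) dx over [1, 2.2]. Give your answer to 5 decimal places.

h = 0.4, n = 3.
(h/2)·[y₀ + 2y₁ + 2y₂ + y₃] = 0.2·(14.44) = 2.88800.

2.88800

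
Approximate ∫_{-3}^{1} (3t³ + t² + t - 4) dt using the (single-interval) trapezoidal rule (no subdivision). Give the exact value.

-156

T = (b−a)/2 · [f(-3) + f(1)] = 2·[(-79) + 1] = -156.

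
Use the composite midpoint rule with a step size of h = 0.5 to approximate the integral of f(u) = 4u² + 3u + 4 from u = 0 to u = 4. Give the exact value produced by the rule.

h = (4 − 0)/8 = 0.5.
Midpoints m₁,…,m₈ = 0.25, 0.75, 1.25, 1.75, 2.25, 2.75, 3.25, 3.75.
f(m₁)=5, f(m₂)=8.5, f(m₃)=14, f(m₄)=21.5, f(m₅)=31, f(m₆)=42.5, f(m₇)=56, f(m₈)=71.5.
h·[f(m₁) + f(m₂) + f(m₃) + f(m₄) + f(m₅) + f(m₆) + f(m₇) + f(m₈)] = 0.5·(250) = 125.

125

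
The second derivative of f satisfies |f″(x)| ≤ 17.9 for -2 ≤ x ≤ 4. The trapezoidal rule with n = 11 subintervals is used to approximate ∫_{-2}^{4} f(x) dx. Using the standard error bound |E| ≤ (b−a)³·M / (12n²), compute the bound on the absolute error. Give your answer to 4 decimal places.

|E| ≤ (6)³·17.9 / (12·11²) = 3866.4/1452 = 2.6628.

2.6628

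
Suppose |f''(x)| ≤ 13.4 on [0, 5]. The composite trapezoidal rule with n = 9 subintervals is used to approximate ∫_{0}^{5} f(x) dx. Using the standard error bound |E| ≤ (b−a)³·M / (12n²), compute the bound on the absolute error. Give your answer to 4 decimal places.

|E| ≤ (5)³·13.4 / (12·9²) = 1675/972 = 1.7233.

1.7233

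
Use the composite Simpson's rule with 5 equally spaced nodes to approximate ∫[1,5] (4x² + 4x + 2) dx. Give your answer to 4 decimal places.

h = (5 − 1)/4 = 1.
Nodes x₀,…,x₄ = 1, 2, 3, 4, 5.
f(x) = 4x² + 4x + 2: f₀=10, f₁=26, f₂=50, f₃=82, f₄=122.
(h/3)·[f₀ + 4f₁ + 2f₂ + 4f₃ + f₄] = 0.333333·(664) = 221.3333.

221.3333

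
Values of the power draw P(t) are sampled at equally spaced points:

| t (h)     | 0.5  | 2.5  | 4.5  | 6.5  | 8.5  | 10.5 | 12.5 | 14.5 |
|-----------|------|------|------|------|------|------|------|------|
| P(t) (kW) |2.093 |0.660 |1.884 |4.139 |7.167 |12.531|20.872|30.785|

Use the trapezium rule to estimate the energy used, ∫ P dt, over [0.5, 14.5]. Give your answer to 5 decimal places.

h = 2, n = 7.
(h/2)·[y₀ + 2y₁ + 2y₂ + 2y₃ + 2y₄ + 2y₅ + 2y₆ + y₇] = 1·(127.384) = 127.38400.

127.38400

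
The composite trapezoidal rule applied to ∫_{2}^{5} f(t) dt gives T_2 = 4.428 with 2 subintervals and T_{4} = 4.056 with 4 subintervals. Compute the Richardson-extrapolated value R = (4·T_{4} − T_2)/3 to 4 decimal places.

R = (4·T_{4} − T_2) / 3 = (4·4.056 − 4.428)/3 = (11.796)/3 = 3.9320.

3.9320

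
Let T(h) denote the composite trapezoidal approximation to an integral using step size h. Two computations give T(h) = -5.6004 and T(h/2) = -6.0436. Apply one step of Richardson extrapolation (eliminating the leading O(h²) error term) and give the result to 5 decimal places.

-6.19133

R = (4·T(h/2) − T(h)) / 3 = (4·(-6.0436) − (-5.6004))/3 = (-18.5740)/3 = -6.19133.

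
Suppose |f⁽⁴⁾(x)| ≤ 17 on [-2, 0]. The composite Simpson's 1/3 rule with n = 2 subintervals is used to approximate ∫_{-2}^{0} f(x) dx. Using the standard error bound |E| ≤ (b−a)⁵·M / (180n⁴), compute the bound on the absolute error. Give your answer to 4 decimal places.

0.1889

|E| ≤ (2)⁵·17 / (180·2⁴) = 544/2880 = 0.1889.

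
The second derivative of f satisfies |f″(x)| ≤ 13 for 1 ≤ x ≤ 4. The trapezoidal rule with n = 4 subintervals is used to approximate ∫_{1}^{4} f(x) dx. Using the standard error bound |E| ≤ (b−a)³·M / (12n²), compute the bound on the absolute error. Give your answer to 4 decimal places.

1.8281

|E| ≤ (3)³·13 / (12·4²) = 351/192 = 1.8281.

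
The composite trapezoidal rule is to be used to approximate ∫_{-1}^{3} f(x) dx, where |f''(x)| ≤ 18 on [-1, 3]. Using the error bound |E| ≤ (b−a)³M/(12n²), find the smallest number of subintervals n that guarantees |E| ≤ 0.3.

Need 1152/(12n²) ≤ 0.3.
n² ≥ 1152/(12·0.3) = 320 ⇒ n ≥ 17.8885, so the smallest n is 18.

18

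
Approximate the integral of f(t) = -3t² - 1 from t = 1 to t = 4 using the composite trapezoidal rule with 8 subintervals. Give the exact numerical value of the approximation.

-66.2109375

h = (4 − 1)/8 = 0.375.
Nodes t₀,…,t₈ = 1, 1.375, 1.75, 2.125, 2.5, 2.875, 3.25, 3.625, 4.
f(t) = -3t² - 1: f₀=-4, f₁=-6.671875, f₂=-10.1875, f₃=-14.546875, f₄=-19.75, f₅=-25.796875, f₆=-32.6875, f₇=-40.421875, f₈=-49.
(h/2)·[f₀ + 2f₁ + 2f₂ + 2f₃ + 2f₄ + 2f₅ + 2f₆ + 2f₇ + f₈] = 0.1875·(-353.125) = -66.2109375.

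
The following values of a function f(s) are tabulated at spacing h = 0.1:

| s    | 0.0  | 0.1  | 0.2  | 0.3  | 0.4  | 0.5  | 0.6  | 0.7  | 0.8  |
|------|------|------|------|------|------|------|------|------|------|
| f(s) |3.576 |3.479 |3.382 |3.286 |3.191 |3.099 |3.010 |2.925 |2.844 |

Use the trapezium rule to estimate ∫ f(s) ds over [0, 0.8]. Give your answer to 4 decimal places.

2.5582

h = 0.1, n = 8.
(h/2)·[y₀ + 2y₁ + 2y₂ + 2y₃ + 2y₄ + 2y₅ + 2y₆ + 2y₇ + y₈] = 0.05·(51.164) = 2.5582.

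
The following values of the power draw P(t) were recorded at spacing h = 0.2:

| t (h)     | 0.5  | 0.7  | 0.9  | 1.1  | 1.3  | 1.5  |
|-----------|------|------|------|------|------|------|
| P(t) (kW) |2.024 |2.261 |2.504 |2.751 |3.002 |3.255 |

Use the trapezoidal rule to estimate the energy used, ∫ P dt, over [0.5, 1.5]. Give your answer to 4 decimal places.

2.6315

h = 0.2, n = 5.
(h/2)·[y₀ + 2y₁ + 2y₂ + 2y₃ + 2y₄ + y₅] = 0.1·(26.315) = 2.6315.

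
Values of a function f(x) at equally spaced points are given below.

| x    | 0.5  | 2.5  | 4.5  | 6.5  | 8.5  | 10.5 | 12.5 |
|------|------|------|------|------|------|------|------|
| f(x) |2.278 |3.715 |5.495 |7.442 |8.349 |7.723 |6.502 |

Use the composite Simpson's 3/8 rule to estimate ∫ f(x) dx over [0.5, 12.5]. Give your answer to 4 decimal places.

74.6325

h = 2, n = 6.
(3h/8)·[y₀ + 3y₁ + 3y₂ + 2y₃ + 3y₄ + 3y₅ + y₆] = 0.75·(99.510) = 74.6325.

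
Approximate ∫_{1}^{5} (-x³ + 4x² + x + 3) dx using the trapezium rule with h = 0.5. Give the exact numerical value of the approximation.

32.5

h = (5 − 1)/8 = 0.5.
Nodes x₀,…,x₈ = 1, 1.5, 2, 2.5, 3, 3.5, 4, 4.5, 5.
f(x) = -x³ + 4x² + x + 3: f₀=7, f₁=10.125, f₂=13, f₃=14.875, f₄=15, f₅=12.625, f₆=7, f₇=-2.625, f₈=-17.
(h/2)·[f₀ + 2f₁ + 2f₂ + 2f₃ + 2f₄ + 2f₅ + 2f₆ + 2f₇ + f₈] = 0.25·(130) = 32.5.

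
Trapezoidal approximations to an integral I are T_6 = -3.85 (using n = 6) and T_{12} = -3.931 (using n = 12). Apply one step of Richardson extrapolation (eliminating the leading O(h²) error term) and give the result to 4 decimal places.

R = (4·T_{12} − T_6) / 3 = (4·(-3.931) − (-3.85))/3 = (-11.874)/3 = -3.9580.

-3.9580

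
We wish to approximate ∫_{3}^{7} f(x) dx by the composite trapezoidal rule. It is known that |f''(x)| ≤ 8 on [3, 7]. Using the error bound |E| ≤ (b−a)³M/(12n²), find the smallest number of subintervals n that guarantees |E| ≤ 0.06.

27

Need 512/(12n²) ≤ 0.06.
n² ≥ 512/(12·0.06) = 711.111 ⇒ n ≥ 26.6667, so the smallest n is 27.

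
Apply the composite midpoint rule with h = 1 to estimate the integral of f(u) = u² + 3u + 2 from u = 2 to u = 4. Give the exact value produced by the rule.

40.5

h = (4 − 2)/2 = 1.
Midpoints m₁,…,m₂ = 2.5, 3.5.
f(m₁)=15.75, f(m₂)=24.75.
h·[f(m₁) + f(m₂)] = 1·(40.5) = 40.5.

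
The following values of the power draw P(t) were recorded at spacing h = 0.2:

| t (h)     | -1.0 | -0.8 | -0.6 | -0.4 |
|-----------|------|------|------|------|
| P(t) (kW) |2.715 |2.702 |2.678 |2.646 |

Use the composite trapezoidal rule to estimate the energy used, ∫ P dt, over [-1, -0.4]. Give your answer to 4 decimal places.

1.6121

h = 0.2, n = 3.
(h/2)·[y₀ + 2y₁ + 2y₂ + y₃] = 0.1·(16.121) = 1.6121.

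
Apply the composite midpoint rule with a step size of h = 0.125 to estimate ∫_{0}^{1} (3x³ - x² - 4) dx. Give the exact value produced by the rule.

h = (1 − 0)/8 = 0.125.
Midpoints m₁,…,m₈ = 0.0625, 0.1875, 0.3125, 0.4375, 0.5625, 0.6875, 0.8125, 0.9375.
f(m₁)=-4.003173828125, f(m₂)=-4.015380859375, f(m₃)=-4.006103515625, f(m₄)=-3.940185546875, f(m₅)=-3.782470703125, f(m₆)=-3.497802734375, f(m₇)=-3.051025390625, f(m₈)=-2.406982421875.
h·[f(m₁) + f(m₂) + f(m₃) + f(m₄) + f(m₅) + f(m₆) + f(m₇) + f(m₈)] = 0.125·(-28.703125) = -3.587890625.

-3.587890625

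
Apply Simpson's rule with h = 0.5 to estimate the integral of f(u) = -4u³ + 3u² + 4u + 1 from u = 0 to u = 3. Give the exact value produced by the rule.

-33

h = (3 − 0)/6 = 0.5.
Nodes u₀,…,u₆ = 0, 0.5, 1, 1.5, 2, 2.5, 3.
f(u) = -4u³ + 3u² + 4u + 1: f₀=1, f₁=3.25, f₂=4, f₃=0.25, f₄=-11, f₅=-32.75, f₆=-68.
(h/3)·[f₀ + 4f₁ + 2f₂ + 4f₃ + 2f₄ + 4f₅ + f₆] = 0.166667·(-198) = -33.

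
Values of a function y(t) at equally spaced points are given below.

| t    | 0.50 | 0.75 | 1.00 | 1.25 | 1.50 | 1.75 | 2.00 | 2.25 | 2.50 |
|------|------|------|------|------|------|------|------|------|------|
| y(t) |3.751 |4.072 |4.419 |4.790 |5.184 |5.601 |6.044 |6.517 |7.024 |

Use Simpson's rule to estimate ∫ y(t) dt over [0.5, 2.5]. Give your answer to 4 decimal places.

h = 0.25, n = 8.
(h/3)·[y₀ + 4y₁ + 2y₂ + 4y₃ + 2y₄ + 4y₅ + 2y₆ + 4y₇ + y₈] = 0.083333·(125.989) = 10.4991.

10.4991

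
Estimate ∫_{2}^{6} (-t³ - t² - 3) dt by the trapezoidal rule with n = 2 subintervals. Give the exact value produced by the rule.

h = (6 − 2)/2 = 2.
Nodes t₀,…,t₂ = 2, 4, 6.
f(t) = -t³ - t² - 3: f₀=-15, f₁=-83, f₂=-255.
(h/2)·[f₀ + 2f₁ + f₂] = 1·(-436) = -436.

-436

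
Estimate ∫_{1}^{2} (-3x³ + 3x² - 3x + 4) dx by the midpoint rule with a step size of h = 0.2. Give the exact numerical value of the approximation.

-4.715

h = (2 − 1)/5 = 0.2.
Midpoints m₁,…,m₅ = 1.1, 1.3, 1.5, 1.7, 1.9.
f(m₁)=0.337, f(m₂)=-1.421, f(m₃)=-3.875, f(m₄)=-7.169, f(m₅)=-11.447.
h·[f(m₁) + f(m₂) + f(m₃) + f(m₄) + f(m₅)] = 0.2·(-23.575) = -4.715.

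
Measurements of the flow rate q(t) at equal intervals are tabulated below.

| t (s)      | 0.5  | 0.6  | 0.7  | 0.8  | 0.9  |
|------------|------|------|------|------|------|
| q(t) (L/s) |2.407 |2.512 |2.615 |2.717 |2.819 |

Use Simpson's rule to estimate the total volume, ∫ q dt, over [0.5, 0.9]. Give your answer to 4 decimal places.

1.0457

h = 0.1, n = 4.
(h/3)·[y₀ + 4y₁ + 2y₂ + 4y₃ + y₄] = 0.033333·(31.372) = 1.0457.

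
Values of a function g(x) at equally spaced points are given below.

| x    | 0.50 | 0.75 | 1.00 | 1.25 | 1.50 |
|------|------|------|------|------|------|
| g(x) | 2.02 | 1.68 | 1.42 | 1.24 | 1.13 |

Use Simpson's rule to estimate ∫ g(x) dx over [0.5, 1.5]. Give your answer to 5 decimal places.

h = 0.25, n = 4.
(h/3)·[y₀ + 4y₁ + 2y₂ + 4y₃ + y₄] = 0.083333·(17.67) = 1.47250.

1.47250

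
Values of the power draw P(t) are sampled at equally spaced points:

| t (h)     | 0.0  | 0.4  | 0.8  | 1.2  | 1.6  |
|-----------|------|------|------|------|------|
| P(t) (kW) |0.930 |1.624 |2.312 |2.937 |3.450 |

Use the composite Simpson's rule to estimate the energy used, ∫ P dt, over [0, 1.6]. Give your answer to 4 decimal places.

h = 0.4, n = 4.
(h/3)·[y₀ + 4y₁ + 2y₂ + 4y₃ + y₄] = 0.133333·(27.248) = 3.6331.

3.6331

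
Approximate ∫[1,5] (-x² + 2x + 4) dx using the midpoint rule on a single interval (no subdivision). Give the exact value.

4

M = (b−a)·f(3) = 4·(1) = 4.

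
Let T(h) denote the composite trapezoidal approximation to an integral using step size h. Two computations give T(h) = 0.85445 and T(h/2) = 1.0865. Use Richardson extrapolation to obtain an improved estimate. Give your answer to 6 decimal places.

1.163850

R = (4·T(h/2) − T(h)) / 3 = (4·1.0865 − 0.85445)/3 = (3.49155)/3 = 1.163850.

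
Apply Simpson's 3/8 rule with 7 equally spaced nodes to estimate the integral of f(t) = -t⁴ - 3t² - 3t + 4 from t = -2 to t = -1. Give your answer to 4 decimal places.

-4.7002

h = (-1 − (-2))/6 = 0.166667.
Nodes t₀,…,t₆ = -2, -1.833333, -1.666667, -1.5, -1.333333, -1.166667, -1.
f(t) = -t⁴ - 3t² - 3t + 4: f₀=-18, f₁=-11.880401, f₂=-7.049383, f₃=-3.3125, f₄=-0.493827, f₅=1.564043, f₆=3.
(3h/8)·[f₀ + 3f₁ + 3f₂ + 2f₃ + 3f₄ + 3f₅ + f₆] = 0.0625·(-75.203704) = -4.7002.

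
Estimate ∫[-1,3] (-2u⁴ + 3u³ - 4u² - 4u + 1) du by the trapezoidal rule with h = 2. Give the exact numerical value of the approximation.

-144

h = (3 − (-1))/2 = 2.
Nodes u₀,…,u₂ = -1, 1, 3.
f(u) = -2u⁴ + 3u³ - 4u² - 4u + 1: f₀=-4, f₁=-6, f₂=-128.
(h/2)·[f₀ + 2f₁ + f₂] = 1·(-144) = -144.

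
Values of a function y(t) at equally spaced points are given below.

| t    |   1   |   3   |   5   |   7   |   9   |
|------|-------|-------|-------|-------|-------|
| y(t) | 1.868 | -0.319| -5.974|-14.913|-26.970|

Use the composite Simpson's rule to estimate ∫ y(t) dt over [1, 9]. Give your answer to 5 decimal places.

-65.31867

h = 2, n = 4.
(h/3)·[y₀ + 4y₁ + 2y₂ + 4y₃ + y₄] = 0.666667·(-97.978) = -65.31867.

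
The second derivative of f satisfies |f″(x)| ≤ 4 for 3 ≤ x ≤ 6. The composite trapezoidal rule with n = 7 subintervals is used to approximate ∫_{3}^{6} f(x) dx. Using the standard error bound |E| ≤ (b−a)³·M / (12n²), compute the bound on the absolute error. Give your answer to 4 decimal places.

0.1837

|E| ≤ (3)³·4 / (12·7²) = 108/588 = 0.1837.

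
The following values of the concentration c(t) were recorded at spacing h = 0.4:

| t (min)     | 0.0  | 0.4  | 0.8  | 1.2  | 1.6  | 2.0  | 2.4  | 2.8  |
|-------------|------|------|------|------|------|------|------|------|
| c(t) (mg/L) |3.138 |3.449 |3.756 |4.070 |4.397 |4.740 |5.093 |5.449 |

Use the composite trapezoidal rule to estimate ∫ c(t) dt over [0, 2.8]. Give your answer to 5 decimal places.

11.91940

h = 0.4, n = 7.
(h/2)·[y₀ + 2y₁ + 2y₂ + 2y₃ + 2y₄ + 2y₅ + 2y₆ + y₇] = 0.2·(59.597) = 11.91940.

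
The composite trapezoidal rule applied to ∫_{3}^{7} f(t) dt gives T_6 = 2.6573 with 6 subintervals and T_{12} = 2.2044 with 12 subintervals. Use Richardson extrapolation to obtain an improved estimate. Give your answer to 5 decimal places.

R = (4·T_{12} − T_6) / 3 = (4·2.2044 − 2.6573)/3 = (6.1603)/3 = 2.05343.

2.05343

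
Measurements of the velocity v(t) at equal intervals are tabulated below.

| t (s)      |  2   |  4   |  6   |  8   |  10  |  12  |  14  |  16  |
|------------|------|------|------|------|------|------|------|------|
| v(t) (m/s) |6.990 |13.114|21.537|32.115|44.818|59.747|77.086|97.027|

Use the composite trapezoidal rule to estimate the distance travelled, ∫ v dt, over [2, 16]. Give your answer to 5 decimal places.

h = 2, n = 7.
(h/2)·[y₀ + 2y₁ + 2y₂ + 2y₃ + 2y₄ + 2y₅ + 2y₆ + y₇] = 1·(600.851) = 600.85100.

600.85100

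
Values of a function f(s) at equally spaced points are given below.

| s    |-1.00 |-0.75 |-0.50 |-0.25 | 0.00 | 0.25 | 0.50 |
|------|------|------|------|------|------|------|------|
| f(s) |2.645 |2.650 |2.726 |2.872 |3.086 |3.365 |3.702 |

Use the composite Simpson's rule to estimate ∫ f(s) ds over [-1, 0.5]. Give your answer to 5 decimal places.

h = 0.25, n = 6.
(h/3)·[y₀ + 4y₁ + 2y₂ + 4y₃ + 2y₄ + 4y₅ + y₆] = 0.083333·(53.519) = 4.45992.

4.45992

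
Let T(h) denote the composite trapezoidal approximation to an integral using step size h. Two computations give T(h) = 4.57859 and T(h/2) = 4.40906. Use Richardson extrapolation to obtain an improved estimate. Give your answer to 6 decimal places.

R = (4·T(h/2) − T(h)) / 3 = (4·4.40906 − 4.57859)/3 = (13.05765)/3 = 4.352550.

4.352550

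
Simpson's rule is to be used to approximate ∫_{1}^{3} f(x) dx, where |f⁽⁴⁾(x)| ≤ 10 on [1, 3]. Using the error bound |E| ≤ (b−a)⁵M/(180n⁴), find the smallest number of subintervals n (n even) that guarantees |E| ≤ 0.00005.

Need 320/(180n⁴) ≤ 0.00005.
n⁴ ≥ 320/(180·0.00005) = 35555.6 ⇒ n ≥ 13.7318, so the smallest even n is 14. (n must be even for Simpson's rule.)

14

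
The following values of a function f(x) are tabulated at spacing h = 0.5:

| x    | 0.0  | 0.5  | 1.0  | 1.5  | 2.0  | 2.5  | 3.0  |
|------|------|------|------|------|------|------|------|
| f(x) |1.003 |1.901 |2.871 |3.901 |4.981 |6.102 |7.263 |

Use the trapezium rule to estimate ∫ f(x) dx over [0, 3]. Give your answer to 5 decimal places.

11.94450

h = 0.5, n = 6.
(h/2)·[y₀ + 2y₁ + 2y₂ + 2y₃ + 2y₄ + 2y₅ + y₆] = 0.25·(47.778) = 11.94450.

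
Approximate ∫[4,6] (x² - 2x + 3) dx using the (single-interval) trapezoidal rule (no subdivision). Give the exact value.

T = (b−a)/2 · [f(4) + f(6)] = 1·[11 + 27] = 38.

38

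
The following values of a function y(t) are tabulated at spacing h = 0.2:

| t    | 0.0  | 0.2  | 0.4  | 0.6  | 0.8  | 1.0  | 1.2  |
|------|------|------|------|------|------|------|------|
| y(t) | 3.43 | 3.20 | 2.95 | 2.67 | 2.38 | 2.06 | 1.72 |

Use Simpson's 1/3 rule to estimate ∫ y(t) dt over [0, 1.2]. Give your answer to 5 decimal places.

3.16867

h = 0.2, n = 6.
(h/3)·[y₀ + 4y₁ + 2y₂ + 4y₃ + 2y₄ + 4y₅ + y₆] = 0.066667·(47.53) = 3.16867.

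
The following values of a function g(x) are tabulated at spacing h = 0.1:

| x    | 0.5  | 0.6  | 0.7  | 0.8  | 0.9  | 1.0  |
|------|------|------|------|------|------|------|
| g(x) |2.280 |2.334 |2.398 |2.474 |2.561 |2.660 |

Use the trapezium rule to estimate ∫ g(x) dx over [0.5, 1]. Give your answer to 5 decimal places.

1.22370

h = 0.1, n = 5.
(h/2)·[y₀ + 2y₁ + 2y₂ + 2y₃ + 2y₄ + y₅] = 0.05·(24.474) = 1.22370.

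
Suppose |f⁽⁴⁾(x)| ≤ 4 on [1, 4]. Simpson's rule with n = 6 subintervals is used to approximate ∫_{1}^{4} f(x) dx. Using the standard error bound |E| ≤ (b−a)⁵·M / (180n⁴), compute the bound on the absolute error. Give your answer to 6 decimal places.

0.004167

|E| ≤ (3)⁵·4 / (180·6⁴) = 972/233280 = 0.004167.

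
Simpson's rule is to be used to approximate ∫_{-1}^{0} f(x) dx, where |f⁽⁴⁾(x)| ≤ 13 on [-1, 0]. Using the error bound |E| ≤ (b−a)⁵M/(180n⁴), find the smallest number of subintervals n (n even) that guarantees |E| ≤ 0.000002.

14

Need 13/(180n⁴) ≤ 0.000002.
n⁴ ≥ 13/(180·0.000002) = 36111.1 ⇒ n ≥ 13.7851, so the smallest even n is 14. (n must be even for Simpson's rule.)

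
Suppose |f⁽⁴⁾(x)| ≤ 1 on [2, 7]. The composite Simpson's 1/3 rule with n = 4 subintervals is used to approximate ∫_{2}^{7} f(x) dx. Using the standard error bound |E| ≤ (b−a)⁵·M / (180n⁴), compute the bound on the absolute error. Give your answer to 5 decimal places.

0.06782

|E| ≤ (5)⁵·1 / (180·4⁴) = 3125/46080 = 0.06782.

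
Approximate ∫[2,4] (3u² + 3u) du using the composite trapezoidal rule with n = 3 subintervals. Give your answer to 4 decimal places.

74.4444

h = (4 − 2)/3 = 0.666667.
Nodes u₀,…,u₃ = 2, 2.666667, 3.333333, 4.
f(u) = 3u² + 3u: f₀=18, f₁=29.333333, f₂=43.333333, f₃=60.
(h/2)·[f₀ + 2f₁ + 2f₂ + f₃] = 0.333333·(223.333333) = 74.4444.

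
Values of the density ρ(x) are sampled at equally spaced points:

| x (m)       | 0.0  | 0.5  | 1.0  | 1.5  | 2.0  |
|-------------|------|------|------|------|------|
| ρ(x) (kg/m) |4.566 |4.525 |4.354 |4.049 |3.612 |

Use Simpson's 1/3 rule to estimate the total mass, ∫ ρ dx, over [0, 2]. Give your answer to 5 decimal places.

8.53033

h = 0.5, n = 4.
(h/3)·[y₀ + 4y₁ + 2y₂ + 4y₃ + y₄] = 0.166667·(51.182) = 8.53033.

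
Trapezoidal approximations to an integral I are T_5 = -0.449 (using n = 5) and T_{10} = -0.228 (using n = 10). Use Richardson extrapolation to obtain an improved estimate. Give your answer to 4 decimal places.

-0.1543

R = (4·T_{10} − T_5) / 3 = (4·(-0.228) − (-0.449))/3 = (-0.463)/3 = -0.1543.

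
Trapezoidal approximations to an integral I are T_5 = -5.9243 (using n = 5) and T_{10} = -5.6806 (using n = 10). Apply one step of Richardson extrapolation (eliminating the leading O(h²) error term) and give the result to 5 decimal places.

-5.59937

R = (4·T_{10} − T_5) / 3 = (4·(-5.6806) − (-5.9243))/3 = (-16.7981)/3 = -5.59937.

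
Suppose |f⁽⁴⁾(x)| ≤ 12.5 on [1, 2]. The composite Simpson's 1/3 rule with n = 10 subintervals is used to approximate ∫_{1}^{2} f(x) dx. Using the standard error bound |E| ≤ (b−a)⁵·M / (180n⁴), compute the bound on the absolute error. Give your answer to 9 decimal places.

0.000006944

|E| ≤ (1)⁵·12.5 / (180·10⁴) = 12.5/1800000 = 0.000006944.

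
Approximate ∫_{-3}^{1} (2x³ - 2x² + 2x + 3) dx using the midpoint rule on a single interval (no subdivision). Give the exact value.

M = (b−a)·f(-1) = 4·(-3) = -12.

-12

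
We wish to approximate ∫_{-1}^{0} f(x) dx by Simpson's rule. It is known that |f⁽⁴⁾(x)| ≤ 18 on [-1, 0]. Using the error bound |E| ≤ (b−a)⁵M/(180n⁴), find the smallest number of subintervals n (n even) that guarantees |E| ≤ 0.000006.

Need 18/(180n⁴) ≤ 0.000006.
n⁴ ≥ 18/(180·0.000006) = 16666.7 ⇒ n ≥ 11.3622, so the smallest even n is 12. (n must be even for Simpson's rule.)

12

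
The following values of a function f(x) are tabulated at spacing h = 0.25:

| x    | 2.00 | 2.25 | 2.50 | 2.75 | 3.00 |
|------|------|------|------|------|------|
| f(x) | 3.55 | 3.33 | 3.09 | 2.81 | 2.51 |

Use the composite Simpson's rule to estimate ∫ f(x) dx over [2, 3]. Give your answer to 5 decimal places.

3.06667

h = 0.25, n = 4.
(h/3)·[y₀ + 4y₁ + 2y₂ + 4y₃ + y₄] = 0.083333·(36.80) = 3.06667.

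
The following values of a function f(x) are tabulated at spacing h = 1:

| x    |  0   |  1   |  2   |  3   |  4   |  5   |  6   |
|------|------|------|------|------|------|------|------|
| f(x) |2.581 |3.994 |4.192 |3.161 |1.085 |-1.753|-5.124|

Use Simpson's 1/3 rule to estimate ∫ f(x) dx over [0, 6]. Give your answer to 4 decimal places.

9.8730

h = 1, n = 6.
(h/3)·[y₀ + 4y₁ + 2y₂ + 4y₃ + 2y₄ + 4y₅ + y₆] = 0.333333·(29.619) = 9.8730.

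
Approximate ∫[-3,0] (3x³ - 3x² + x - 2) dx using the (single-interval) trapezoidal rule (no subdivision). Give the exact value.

T = (b−a)/2 · [f(-3) + f(0)] = 1.5·[(-113) + (-2)] = -172.5.

-172.5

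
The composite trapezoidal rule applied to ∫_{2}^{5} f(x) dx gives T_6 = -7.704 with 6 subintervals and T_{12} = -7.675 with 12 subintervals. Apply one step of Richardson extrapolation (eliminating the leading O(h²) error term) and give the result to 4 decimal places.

R = (4·T_{12} − T_6) / 3 = (4·(-7.675) − (-7.704))/3 = (-22.996)/3 = -7.6653.

-7.6653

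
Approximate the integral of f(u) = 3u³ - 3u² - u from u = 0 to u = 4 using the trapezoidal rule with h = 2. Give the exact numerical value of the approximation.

160

h = (4 − 0)/2 = 2.
Nodes u₀,…,u₂ = 0, 2, 4.
f(u) = 3u³ - 3u² - u: f₀=0, f₁=10, f₂=140.
(h/2)·[f₀ + 2f₁ + f₂] = 1·(160) = 160.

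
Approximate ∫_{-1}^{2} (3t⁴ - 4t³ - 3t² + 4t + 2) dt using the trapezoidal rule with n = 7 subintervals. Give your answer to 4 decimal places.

8.6164

h = (2 − (-1))/7 = 0.428571.
Nodes t₀,…,t₇ = -1, -0.571429, -0.142857, 0.285714, 0.714286, 1.142857, 1.571429, 2.
f(t) = 3t⁴ - 4t³ - 3t² + 4t + 2: f₀=2, f₁=-0.199084, f₂=1.380258, f₃=2.824656, f₄=2.649729, f₅=1.800083, f₆=3.649313, f₇=14.
(h/2)·[f₀ + 2f₁ + 2f₂ + 2f₃ + 2f₄ + 2f₅ + 2f₆ + f₇] = 0.214286·(40.209913) = 8.6164.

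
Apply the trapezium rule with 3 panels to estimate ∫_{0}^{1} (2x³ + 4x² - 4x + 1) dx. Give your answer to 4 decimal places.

0.9630

h = (1 − 0)/3 = 0.333333.
Nodes x₀,…,x₃ = 0, 0.333333, 0.666667, 1.
f(x) = 2x³ + 4x² - 4x + 1: f₀=1, f₁=0.185185, f₂=0.703704, f₃=3.
(h/2)·[f₀ + 2f₁ + 2f₂ + f₃] = 0.166667·(5.777778) = 0.9630.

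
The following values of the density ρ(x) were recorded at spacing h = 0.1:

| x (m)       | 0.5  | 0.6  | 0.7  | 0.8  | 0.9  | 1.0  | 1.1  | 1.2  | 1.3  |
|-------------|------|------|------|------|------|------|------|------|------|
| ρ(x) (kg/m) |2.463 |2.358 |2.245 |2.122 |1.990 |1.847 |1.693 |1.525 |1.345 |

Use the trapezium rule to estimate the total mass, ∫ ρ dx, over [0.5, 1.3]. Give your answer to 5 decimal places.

1.56840

h = 0.1, n = 8.
(h/2)·[y₀ + 2y₁ + 2y₂ + 2y₃ + 2y₄ + 2y₅ + 2y₆ + 2y₇ + y₈] = 0.05·(31.368) = 1.56840.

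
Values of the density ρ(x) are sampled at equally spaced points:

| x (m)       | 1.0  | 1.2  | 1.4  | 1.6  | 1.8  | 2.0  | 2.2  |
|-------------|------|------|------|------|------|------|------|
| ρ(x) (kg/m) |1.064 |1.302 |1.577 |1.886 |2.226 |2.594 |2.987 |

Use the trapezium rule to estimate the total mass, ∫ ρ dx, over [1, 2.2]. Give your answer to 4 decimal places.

h = 0.2, n = 6.
(h/2)·[y₀ + 2y₁ + 2y₂ + 2y₃ + 2y₄ + 2y₅ + y₆] = 0.1·(23.221) = 2.3221.

2.3221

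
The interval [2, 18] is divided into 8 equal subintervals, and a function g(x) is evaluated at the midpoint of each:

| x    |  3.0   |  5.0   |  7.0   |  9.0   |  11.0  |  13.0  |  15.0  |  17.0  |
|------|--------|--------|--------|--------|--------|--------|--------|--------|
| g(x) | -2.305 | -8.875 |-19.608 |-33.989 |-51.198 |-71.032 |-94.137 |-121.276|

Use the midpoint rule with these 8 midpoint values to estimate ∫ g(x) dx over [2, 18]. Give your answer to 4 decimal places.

-804.8400

h = 2, n = 8.
h·[y(m₁) + y(m₂) + y(m₃) + y(m₄) + y(m₅) + y(m₆) + y(m₇) + y(m₈)] = 2·(-402.420) = -804.8400.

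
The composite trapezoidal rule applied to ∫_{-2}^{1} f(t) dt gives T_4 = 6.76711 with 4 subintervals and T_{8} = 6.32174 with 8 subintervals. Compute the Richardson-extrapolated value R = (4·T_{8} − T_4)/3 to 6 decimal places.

R = (4·T_{8} − T_4) / 3 = (4·6.32174 − 6.76711)/3 = (18.51985)/3 = 6.173283.

6.173283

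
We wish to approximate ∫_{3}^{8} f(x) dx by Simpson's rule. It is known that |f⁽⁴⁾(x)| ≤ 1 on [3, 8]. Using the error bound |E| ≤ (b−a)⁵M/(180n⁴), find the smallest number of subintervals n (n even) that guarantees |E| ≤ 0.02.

6

Need 3125/(180n⁴) ≤ 0.02.
n⁴ ≥ 3125/(180·0.02) = 868.056 ⇒ n ≥ 5.4280, so the smallest even n is 6. (n must be even for Simpson's rule.)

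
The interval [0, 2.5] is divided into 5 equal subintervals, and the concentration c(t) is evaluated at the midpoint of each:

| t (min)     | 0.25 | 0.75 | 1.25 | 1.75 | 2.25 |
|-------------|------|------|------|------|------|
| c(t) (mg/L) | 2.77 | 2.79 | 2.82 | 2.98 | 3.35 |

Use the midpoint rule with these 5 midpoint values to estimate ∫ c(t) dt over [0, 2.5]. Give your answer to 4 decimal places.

7.3550

h = 0.5, n = 5.
h·[y(m₁) + y(m₂) + y(m₃) + y(m₄) + y(m₅)] = 0.5·(14.71) = 7.3550.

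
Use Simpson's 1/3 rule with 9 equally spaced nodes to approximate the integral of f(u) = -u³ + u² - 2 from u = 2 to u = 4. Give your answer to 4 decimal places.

-45.3333

h = (4 − 2)/8 = 0.25.
Nodes u₀,…,u₈ = 2, 2.25, 2.5, 2.75, 3, 3.25, 3.5, 3.75, 4.
f(u) = -u³ + u² - 2: f₀=-6, f₁=-8.328125, f₂=-11.375, f₃=-15.234375, f₄=-20, f₅=-25.765625, f₆=-32.625, f₇=-40.671875, f₈=-50.
(h/3)·[f₀ + 4f₁ + 2f₂ + 4f₃ + 2f₄ + 4f₅ + 2f₆ + 4f₇ + f₈] = 0.083333·(-544) = -45.3333.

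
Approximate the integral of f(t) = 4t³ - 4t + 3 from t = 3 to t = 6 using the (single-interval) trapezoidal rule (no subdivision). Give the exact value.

1413

T = (b−a)/2 · [f(3) + f(6)] = 1.5·[99 + 843] = 1413.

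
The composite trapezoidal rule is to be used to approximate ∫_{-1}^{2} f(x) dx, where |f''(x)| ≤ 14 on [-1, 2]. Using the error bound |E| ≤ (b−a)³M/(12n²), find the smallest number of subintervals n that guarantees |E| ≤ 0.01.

Need 378/(12n²) ≤ 0.01.
n² ≥ 378/(12·0.01) = 3150 ⇒ n ≥ 56.1249, so the smallest n is 57.

57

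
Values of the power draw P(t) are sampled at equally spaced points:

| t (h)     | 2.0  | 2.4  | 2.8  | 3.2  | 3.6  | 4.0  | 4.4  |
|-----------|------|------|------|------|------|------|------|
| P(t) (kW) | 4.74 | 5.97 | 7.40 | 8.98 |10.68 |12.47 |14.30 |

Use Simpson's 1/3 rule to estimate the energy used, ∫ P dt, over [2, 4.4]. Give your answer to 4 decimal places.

h = 0.4, n = 6.
(h/3)·[y₀ + 4y₁ + 2y₂ + 4y₃ + 2y₄ + 4y₅ + y₆] = 0.133333·(164.88) = 21.9840.

21.9840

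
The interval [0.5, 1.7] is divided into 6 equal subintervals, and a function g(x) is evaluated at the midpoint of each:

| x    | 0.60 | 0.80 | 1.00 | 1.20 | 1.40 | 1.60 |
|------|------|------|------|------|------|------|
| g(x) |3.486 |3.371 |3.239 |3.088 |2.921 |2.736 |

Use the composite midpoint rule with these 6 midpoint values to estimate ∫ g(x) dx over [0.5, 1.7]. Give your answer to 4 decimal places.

h = 0.2, n = 6.
h·[y(m₁) + y(m₂) + y(m₃) + y(m₄) + y(m₅) + y(m₆)] = 0.2·(18.841) = 3.7682.

3.7682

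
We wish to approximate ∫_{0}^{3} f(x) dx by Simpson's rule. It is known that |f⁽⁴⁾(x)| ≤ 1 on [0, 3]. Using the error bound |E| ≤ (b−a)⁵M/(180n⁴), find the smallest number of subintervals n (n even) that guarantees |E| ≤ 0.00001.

20

Need 243/(180n⁴) ≤ 0.00001.
n⁴ ≥ 243/(180·0.00001) = 135000 ⇒ n ≥ 19.1683, so the smallest even n is 20. (n must be even for Simpson's rule.)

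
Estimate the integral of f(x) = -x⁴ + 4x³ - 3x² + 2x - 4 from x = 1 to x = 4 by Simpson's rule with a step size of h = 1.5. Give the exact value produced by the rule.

-11.625

h = (4 − 1)/2 = 1.5.
Nodes x₀,…,x₂ = 1, 2.5, 4.
f(x) = -x⁴ + 4x³ - 3x² + 2x - 4: f₀=-2, f₁=5.6875, f₂=-44.
(h/3)·[f₀ + 4f₁ + f₂] = 0.5·(-23.25) = -11.625.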